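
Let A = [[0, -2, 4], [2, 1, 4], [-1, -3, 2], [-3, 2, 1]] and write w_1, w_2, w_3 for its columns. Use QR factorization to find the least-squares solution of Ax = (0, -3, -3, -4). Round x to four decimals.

q_1 = w_1/‖w_1‖ = (0, 2, -1, -3)/3.7417 = (0.0000, 0.5345, -0.2673, -0.8018).
r_{12} = q_1·w_2 = -0.2673.
u_2 = w_2 + 0.2673·q_1 = (-2.0000, 1.1429, -3.0714, 1.7857).
‖u_2‖ = 4.2342, so q_2 = (-0.4723, 0.2699, -0.7254, 0.4217).
r_{13} = q_1·w_3 = 0.8018; r_{23} = q_2·w_3 = -1.8388.
u_3 = w_3 − 0.8018·q_1 + 1.8388·q_2 = (3.1315, 4.0677, 0.8805, 2.4183).
‖u_3‖ = 5.7425, so q_3 = (0.5453, 0.7084, 0.1533, 0.4211).
Qᵀb = (2.4054, -0.3205, -4.2696).
Back-substitute: x_3 = -4.2696/5.7425 = -0.7435.
x_2 = (-0.3205 + 1.8388·(-0.7435))/4.2342 = -0.3986.
x_1 = (2.4054 + 0.2673·(-0.3986) − 0.8018·(-0.7435))/3.7417 = 0.7737.

x = (0.7737, -0.3986, -0.7435)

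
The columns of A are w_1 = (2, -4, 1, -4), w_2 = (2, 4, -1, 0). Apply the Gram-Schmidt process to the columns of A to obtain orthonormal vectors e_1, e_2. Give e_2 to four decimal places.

e_2 = (0.6667, 0.6401, -0.1600, -0.3467)

w_1 = (2, -4, 1, -4); ‖w_1‖ = 6.0828, so e_1 = (0.3288, -0.6576, 0.1644, -0.6576).
e_1·w_2 = 0.3288·2 + (-0.6576)·4 + 0.1644·(-1) + (-0.6576)·0 = -2.1372.
u_2 = w_2 + 2.1372·e_1 = (2.7027, 2.5946, -0.6486, -1.4054).
‖u_2‖ = 4.0537, so e_2 = (0.6667, 0.6401, -0.1600, -0.3467).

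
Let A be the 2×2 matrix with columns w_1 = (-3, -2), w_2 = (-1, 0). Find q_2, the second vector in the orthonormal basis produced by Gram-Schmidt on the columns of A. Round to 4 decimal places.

q_1 = w_1/‖w_1‖ = (-3, -2)/3.6056 = (-0.8321, -0.5547).
r_{12} = q_1·w_2 = 0.8321.
u_2 = w_2 − 0.8321·q_1 = (-0.3077, 0.4615).
‖u_2‖ = 0.5547, so q_2 = (-0.5547, 0.8321).

q_2 = (-0.5547, 0.8321)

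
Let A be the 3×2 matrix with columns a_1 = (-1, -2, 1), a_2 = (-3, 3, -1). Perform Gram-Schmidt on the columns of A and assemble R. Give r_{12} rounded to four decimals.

r_{12} = -1.6330

e_1 = a_1/‖a_1‖ = (-1, -2, 1)/2.4495 = (-0.4082, -0.8165, 0.4082).
r_{12} = e_1·a_2 = -1.6330.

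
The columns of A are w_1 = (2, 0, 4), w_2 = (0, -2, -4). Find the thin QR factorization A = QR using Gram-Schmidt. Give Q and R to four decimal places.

e_1 = w_1/‖w_1‖ = (2, 0, 4)/4.4721 = (0.4472, 0.0000, 0.8944).
r_{12} = e_1·w_2 = -3.5777.
u_2 = w_2 + 3.5777·e_1 = (1.6000, -2.0000, -0.8000).
‖u_2‖ = 2.6833, so e_2 = (0.5963, -0.7454, -0.2981).

Q = [[0.4472, 0.5963], [0.0000, -0.7454], [0.8944, -0.2981]], R = [[4.4721, -3.5777], [0.0000, 2.6833]]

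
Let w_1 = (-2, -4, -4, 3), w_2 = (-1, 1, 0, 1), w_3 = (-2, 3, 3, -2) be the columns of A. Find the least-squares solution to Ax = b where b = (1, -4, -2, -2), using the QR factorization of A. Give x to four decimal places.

w_1 = (-2, -4, -4, 3); ‖w_1‖ = 6.7082, so q_1 = (-0.2981, -0.5963, -0.5963, 0.4472).
q_1·w_2 = (-0.2981)·(-1) + (-0.5963)·1 + (-0.5963)·0 + 0.4472·1 = 0.1491.
u_2 = w_2 − 0.1491·q_1 = (-0.9556, 1.0889, 0.0889, 0.9333).
‖u_2‖ = 1.7256, so q_2 = (-0.5537, 0.6310, 0.0515, 0.5409).
q_1·w_3 = (-0.2981)·(-2) + (-0.5963)·3 + (-0.5963)·3 + 0.4472·(-2) = -3.8759; q_2·w_3 = (-0.5537)·(-2) + 0.6310·3 + 0.0515·3 + 0.5409·(-2) = 2.0733.
u_3 = w_3 + 3.8759·q_1 − 2.0733·q_2 = (-2.0075, -0.6194, 0.5821, -1.3881).
‖u_3‖ = 2.5844, so q_3 = (-0.7768, -0.2397, 0.2252, -0.5371).
Qᵀb = (2.3851, -4.2625, 0.8056).
Back-substitute: x_3 = 0.8056/2.5844 = 0.3117.
x_2 = (-4.2625 − 2.0733·0.3117)/1.7256 = -2.8447.
x_1 = (2.3851 − 0.1491·(-2.8447) + 3.8759·0.3117)/6.7082 = 0.5989.

x = (0.5989, -2.8447, 0.3117)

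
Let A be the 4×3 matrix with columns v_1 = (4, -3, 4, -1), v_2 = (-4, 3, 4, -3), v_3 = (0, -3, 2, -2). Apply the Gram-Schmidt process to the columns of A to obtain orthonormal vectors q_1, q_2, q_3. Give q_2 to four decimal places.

v_1 = (4, -3, 4, -1); ‖v_1‖ = 6.4807, so q_1 = (0.6172, -0.4629, 0.6172, -0.1543).
q_1·v_2 = 0.6172·(-4) + (-0.4629)·3 + 0.6172·4 + (-0.1543)·(-3) = -0.9258.
u_2 = v_2 + 0.9258·q_1 = (-3.4286, 2.5714, 4.5714, -3.1429).
‖u_2‖ = 7.0102, so q_2 = (-0.4891, 0.3668, 0.6521, -0.4483).

q_2 = (-0.4891, 0.3668, 0.6521, -0.4483)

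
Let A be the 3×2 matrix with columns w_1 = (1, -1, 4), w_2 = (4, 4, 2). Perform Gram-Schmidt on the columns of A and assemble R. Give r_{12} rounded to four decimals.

e_1 = w_1/‖w_1‖ = (1, -1, 4)/4.2426 = (0.2357, -0.2357, 0.9428).
r_{12} = e_1·w_2 = 1.8856.

r_{12} = 1.8856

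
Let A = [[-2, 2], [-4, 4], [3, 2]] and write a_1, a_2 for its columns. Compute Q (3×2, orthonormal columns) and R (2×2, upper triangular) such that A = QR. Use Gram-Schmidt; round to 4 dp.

Q = [[-0.3714, 0.2491], [-0.7428, 0.4983], [0.5571, 0.8305]], R = [[5.3852, -2.5997], [0.0000, 4.1523]]

e_1 = a_1/‖a_1‖ = (-2, -4, 3)/5.3852 = (-0.3714, -0.7428, 0.5571).
r_{12} = e_1·a_2 = -2.5997.
u_2 = a_2 + 2.5997·e_1 = (1.0345, 2.0690, 3.4483).
‖u_2‖ = 4.1523, so e_2 = (0.2491, 0.4983, 0.8305).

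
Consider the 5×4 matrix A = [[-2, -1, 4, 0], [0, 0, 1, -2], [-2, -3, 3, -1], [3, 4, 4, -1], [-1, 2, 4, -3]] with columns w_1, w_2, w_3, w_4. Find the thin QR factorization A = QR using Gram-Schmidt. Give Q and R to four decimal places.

q_1 = w_1/‖w_1‖ = (-2, 0, -2, 3, -1)/4.2426 = (-0.4714, 0.0000, -0.4714, 0.7071, -0.2357).
r_{12} = q_1·w_2 = 4.2426.
u_2 = w_2 − 4.2426·q_1 = (1.0000, 0.0000, -1.0000, 1.0000, 3.0000).
‖u_2‖ = 3.4641, so q_2 = (0.2887, 0.0000, -0.2887, 0.2887, 0.8660).
r_{13} = q_1·w_3 = -1.4142; r_{23} = q_2·w_3 = 4.9075.
u_3 = w_3 + 1.4142·q_1 − 4.9075·q_2 = (1.9167, 1.0000, 3.7500, 3.5833, -0.5833).
‖u_3‖ = 5.6495, so q_3 = (0.3393, 0.1770, 0.6638, 0.6343, -0.1033).
r_{14} = q_1·w_4 = 0.4714; r_{24} = q_2·w_4 = -2.5981; r_{34} = q_3·w_4 = -1.3423.
u_4 = w_4 − 0.4714·q_1 + 2.5981·q_2 + 1.3423·q_3 = (1.4276, -1.7624, -0.6368, 0.2681, -0.7775).
‖u_4‖ = 2.4952, so q_4 = (0.5721, -0.7063, -0.2552, 0.1074, -0.3116).

Q = [[-0.4714, 0.2887, 0.3393, 0.5721], [0.0000, 0.0000, 0.1770, -0.7063], [-0.4714, -0.2887, 0.6638, -0.2552], [0.7071, 0.2887, 0.6343, 0.1074], [-0.2357, 0.8660, -0.1033, -0.3116]], R = [[4.2426, 4.2426, -1.4142, 0.4714], [0.0000, 3.4641, 4.9075, -2.5981], [0.0000, 0.0000, 5.6495, -1.3423], [0.0000, 0.0000, 0.0000, 2.4952]]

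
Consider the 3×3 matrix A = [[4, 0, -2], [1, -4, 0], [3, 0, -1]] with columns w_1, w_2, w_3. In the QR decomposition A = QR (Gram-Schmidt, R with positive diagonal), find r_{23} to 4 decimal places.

r_{23} = -0.4315

w_1 = (4, 1, 3); ‖w_1‖ = 5.0990, so e_1 = (0.7845, 0.1961, 0.5883).
e_1·w_2 = 0.7845·0 + 0.1961·(-4) + 0.5883·0 = -0.7845.
u_2 = w_2 + 0.7845·e_1 = (0.6154, -3.8462, 0.4615).
‖u_2‖ = 3.9223, so e_2 = (0.1569, -0.9806, 0.1177).
r_{23} = e_2·w_3 = -0.4315.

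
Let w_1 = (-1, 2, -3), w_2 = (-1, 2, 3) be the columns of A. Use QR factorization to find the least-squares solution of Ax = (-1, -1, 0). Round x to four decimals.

x = (-0.1000, -0.1000)

w_1 = (-1, 2, -3); ‖w_1‖ = 3.7417, so e_1 = (-0.2673, 0.5345, -0.8018).
e_1·w_2 = (-0.2673)·(-1) + 0.5345·2 + (-0.8018)·3 = -1.0690.
u_2 = w_2 + 1.0690·e_1 = (-1.2857, 2.5714, 2.1429).
‖u_2‖ = 3.5857, so e_2 = (-0.3586, 0.7171, 0.5976).
Qᵀb = (-0.2673, -0.3586).
Back-substitute: x_2 = -0.3586/3.5857 = -0.1000.
x_1 = (-0.2673 + 1.0690·(-0.1000))/3.7417 = -0.1000.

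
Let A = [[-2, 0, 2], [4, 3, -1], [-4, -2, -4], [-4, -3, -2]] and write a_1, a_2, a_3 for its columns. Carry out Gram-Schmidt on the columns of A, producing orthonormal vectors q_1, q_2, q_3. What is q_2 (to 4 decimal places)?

q_1 = a_1/‖a_1‖ = (-2, 4, -4, -4)/7.2111 = (-0.2774, 0.5547, -0.5547, -0.5547).
r_{12} = q_1·a_2 = 4.4376.
u_2 = a_2 − 4.4376·q_1 = (1.2308, 0.5385, 0.4615, -0.5385).
‖u_2‖ = 1.5191, so q_2 = (0.8102, 0.3545, 0.3038, -0.3545).

q_2 = (0.8102, 0.3545, 0.3038, -0.3545)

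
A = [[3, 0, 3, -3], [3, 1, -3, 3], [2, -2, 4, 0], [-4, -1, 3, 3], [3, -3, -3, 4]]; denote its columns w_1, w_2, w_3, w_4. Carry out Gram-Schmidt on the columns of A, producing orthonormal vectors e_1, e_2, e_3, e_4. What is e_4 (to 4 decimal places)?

w_1 = (3, 3, 2, -4, 3); ‖w_1‖ = 6.8557, so e_1 = (0.4376, 0.4376, 0.2917, -0.5835, 0.4376).
e_1·w_2 = 0.4376·0 + 0.4376·1 + 0.2917·(-2) + (-0.5835)·(-1) + 0.4376·(-3) = -0.8752.
u_2 = w_2 + 0.8752·e_1 = (0.3830, 1.3830, -1.7447, -1.5106, -2.6170).
‖u_2‖ = 3.7728, so e_2 = (0.1015, 0.3666, -0.4624, -0.4004, -0.6937).
e_1·w_3 = 0.4376·3 + 0.4376·(-3) + 0.2917·4 + (-0.5835)·3 + 0.4376·(-3) = -1.8962; e_2·w_3 = 0.1015·3 + 0.3666·(-3) + (-0.4624)·4 + (-0.4004)·3 + (-0.6937)·(-3) = -1.7652.
u_3 = w_3 + 1.8962·e_1 + 1.7652·e_2 = (4.0090, -1.5232, 3.7369, 1.1868, -3.3946).
‖u_3‖ = 6.7297, so e_3 = (0.5957, -0.2263, 0.5553, 0.1764, -0.5044).
e_1·w_4 = 0.4376·(-3) + 0.4376·3 + 0.2917·0 + (-0.5835)·3 + 0.4376·4 = 0.0000; e_2·w_4 = 0.1015·(-3) + 0.3666·3 + (-0.4624)·0 + (-0.4004)·3 + (-0.6937)·4 = -3.1807; e_3·w_4 = 0.5957·(-3) + (-0.2263)·3 + 0.5553·0 + 0.1764·3 + (-0.5044)·4 = -3.9548.
u_4 = w_4 + 0.0000·e_1 + 3.1807·e_2 + 3.9548·e_3 = (-0.3212, 3.2708, 0.7252, 2.4239, -0.2012).
‖u_4‖ = 4.1525, so e_4 = (-0.0774, 0.7877, 0.1746, 0.5837, -0.0484).

e_4 = (-0.0774, 0.7877, 0.1746, 0.5837, -0.0484)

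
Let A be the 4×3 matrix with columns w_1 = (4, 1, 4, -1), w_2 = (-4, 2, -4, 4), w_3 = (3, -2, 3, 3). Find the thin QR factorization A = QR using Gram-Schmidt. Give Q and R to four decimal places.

w_1 = (4, 1, 4, -1); ‖w_1‖ = 5.8310, so e_1 = (0.6860, 0.1715, 0.6860, -0.1715).
e_1·w_2 = 0.6860·(-4) + 0.1715·2 + 0.6860·(-4) + (-0.1715)·4 = -5.8310.
u_2 = w_2 + 5.8310·e_1 = (0.0000, 3.0000, 0.0000, 3.0000).
‖u_2‖ = 4.2426, so e_2 = (0.0000, 0.7071, 0.0000, 0.7071).
e_1·w_3 = 0.6860·3 + 0.1715·(-2) + 0.6860·3 + (-0.1715)·3 = 3.2585; e_2·w_3 = (0.0000)·3 + 0.7071·(-2) + (0.0000)·3 + 0.7071·3 = 0.7071.
u_3 = w_3 − 3.2585·e_1 − 0.7071·e_2 = (0.7647, -3.0588, 0.7647, 3.0588).
‖u_3‖ = 4.4590, so e_3 = (0.1715, -0.6860, 0.1715, 0.6860).

Q = [[0.6860, 0.0000, 0.1715], [0.1715, 0.7071, -0.6860], [0.6860, 0.0000, 0.1715], [-0.1715, 0.7071, 0.6860]], R = [[5.8310, -5.8310, 3.2585], [0.0000, 4.2426, 0.7071], [0.0000, 0.0000, 4.4590]]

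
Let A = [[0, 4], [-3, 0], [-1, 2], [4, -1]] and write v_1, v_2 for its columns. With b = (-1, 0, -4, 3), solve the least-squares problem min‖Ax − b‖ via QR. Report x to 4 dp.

x = (0.4824, -0.5765)

e_1 = v_1/‖v_1‖ = (0, -3, -1, 4)/5.0990 = (0.0000, -0.5883, -0.1961, 0.7845).
r_{12} = e_1·v_2 = -1.1767.
u_2 = v_2 + 1.1767·e_1 = (4.0000, -0.6923, 1.7692, -0.0769).
‖u_2‖ = 4.4289, so e_2 = (0.9032, -0.1563, 0.3995, -0.0174).
Qᵀb = (3.1379, -2.5531).
Back-substitute: x_2 = -2.5531/4.4289 = -0.5765.
x_1 = (3.1379 + 1.1767·(-0.5765))/5.0990 = 0.4824.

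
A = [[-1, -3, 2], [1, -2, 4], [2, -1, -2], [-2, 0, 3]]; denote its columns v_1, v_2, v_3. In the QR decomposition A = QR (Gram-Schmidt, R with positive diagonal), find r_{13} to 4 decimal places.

r_{13} = -2.5298

v_1 = (-1, 1, 2, -2); ‖v_1‖ = 3.1623, so e_1 = (-0.3162, 0.3162, 0.6325, -0.6325).
r_{13} = e_1·v_3 = -2.5298.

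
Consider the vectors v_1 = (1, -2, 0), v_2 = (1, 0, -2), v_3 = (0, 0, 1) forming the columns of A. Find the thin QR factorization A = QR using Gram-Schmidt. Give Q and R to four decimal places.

v_1 = (1, -2, 0); ‖v_1‖ = 2.2361, so q_1 = (0.4472, -0.8944, 0.0000).
q_1·v_2 = 0.4472·1 + (-0.8944)·0 + 0.0000·(-2) = 0.4472.
u_2 = v_2 − 0.4472·q_1 = (0.8000, 0.4000, -2.0000).
‖u_2‖ = 2.1909, so q_2 = (0.3651, 0.1826, -0.9129).
q_1·v_3 = 0.4472·0 + (-0.8944)·0 + 0.0000·1 = 0.0000; q_2·v_3 = 0.3651·0 + 0.1826·0 + (-0.9129)·1 = -0.9129.
u_3 = v_3 + 0.0000·q_1 + 0.9129·q_2 = (0.3333, 0.1667, 0.1667).
‖u_3‖ = 0.4082, so q_3 = (0.8165, 0.4082, 0.4082).

Q = [[0.4472, 0.3651, 0.8165], [-0.8944, 0.1826, 0.4082], [0.0000, -0.9129, 0.4082]], R = [[2.2361, 0.4472, 0.0000], [0.0000, 2.1909, -0.9129], [0.0000, 0.0000, 0.4082]]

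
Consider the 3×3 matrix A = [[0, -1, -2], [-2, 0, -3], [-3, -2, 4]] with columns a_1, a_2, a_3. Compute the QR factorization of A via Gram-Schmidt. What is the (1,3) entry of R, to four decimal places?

a_1 = (0, -2, -3); ‖a_1‖ = 3.6056, so q_1 = (0.0000, -0.5547, -0.8321).
r_{13} = q_1·a_3 = -1.6641.

r_{13} = -1.6641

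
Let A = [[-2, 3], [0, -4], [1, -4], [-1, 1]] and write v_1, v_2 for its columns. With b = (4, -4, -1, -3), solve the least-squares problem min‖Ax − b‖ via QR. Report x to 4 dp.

x = (0.5115, 0.8244)

v_1 = (-2, 0, 1, -1); ‖v_1‖ = 2.4495, so q_1 = (-0.8165, 0.0000, 0.4082, -0.4082).
q_1·v_2 = (-0.8165)·3 + 0.0000·(-4) + 0.4082·(-4) + (-0.4082)·1 = -4.4907.
u_2 = v_2 + 4.4907·q_1 = (-0.6667, -4.0000, -2.1667, -0.8333).
‖u_2‖ = 4.6726, so q_2 = (-0.1427, -0.8561, -0.4637, -0.1783).
Qᵀb = (-2.4495, 3.8522).
Back-substitute: x_2 = 3.8522/4.6726 = 0.8244.
x_1 = (-2.4495 + 4.4907·0.8244)/2.4495 = 0.5115.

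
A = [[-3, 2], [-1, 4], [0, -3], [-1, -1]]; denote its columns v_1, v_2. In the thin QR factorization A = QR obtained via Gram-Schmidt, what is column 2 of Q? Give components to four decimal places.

q_2 = (-0.0955, 0.6688, -0.6305, -0.3822)

v_1 = (-3, -1, 0, -1); ‖v_1‖ = 3.3166, so q_1 = (-0.9045, -0.3015, 0.0000, -0.3015).
q_1·v_2 = (-0.9045)·2 + (-0.3015)·4 + 0.0000·(-3) + (-0.3015)·(-1) = -2.7136.
u_2 = v_2 + 2.7136·q_1 = (-0.4545, 3.1818, -3.0000, -1.8182).
‖u_2‖ = 4.7578, so q_2 = (-0.0955, 0.6688, -0.6305, -0.3822).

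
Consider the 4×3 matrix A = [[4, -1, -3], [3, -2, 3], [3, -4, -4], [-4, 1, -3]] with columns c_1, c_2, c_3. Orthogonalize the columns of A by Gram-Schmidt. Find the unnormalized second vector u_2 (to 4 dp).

c_1 = (4, 3, 3, -4); ‖c_1‖ = 7.0711, so e_1 = (0.5657, 0.4243, 0.4243, -0.5657).
e_1·c_2 = 0.5657·(-1) + 0.4243·(-2) + 0.4243·(-4) + (-0.5657)·1 = -3.6770.
u_2 = c_2 + 3.6770·e_1 = (1.0800, -0.4400, -2.4400, -1.0800).

u_2 = (1.0800, -0.4400, -2.4400, -1.0800)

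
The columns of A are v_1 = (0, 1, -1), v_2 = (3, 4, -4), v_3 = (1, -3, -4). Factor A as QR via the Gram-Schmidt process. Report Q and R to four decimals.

Q = [[0.0000, 1.0000, 0.0000], [0.7071, 0.0000, -0.7071], [-0.7071, 0.0000, -0.7071]], R = [[1.4142, 5.6569, 0.7071], [0.0000, 3.0000, 1.0000], [0.0000, 0.0000, 4.9497]]

e_1 = v_1/‖v_1‖ = (0, 1, -1)/1.4142 = (0.0000, 0.7071, -0.7071).
r_{12} = e_1·v_2 = 5.6569.
u_2 = v_2 − 5.6569·e_1 = (3.0000, 0.0000, 0.0000).
‖u_2‖ = 3.0000, so e_2 = (1.0000, 0.0000, 0.0000).
r_{13} = e_1·v_3 = 0.7071; r_{23} = e_2·v_3 = 1.0000.
u_3 = v_3 − 0.7071·e_1 − 1.0000·e_2 = (0.0000, -3.5000, -3.5000).
‖u_3‖ = 4.9497, so e_3 = (0.0000, -0.7071, -0.7071).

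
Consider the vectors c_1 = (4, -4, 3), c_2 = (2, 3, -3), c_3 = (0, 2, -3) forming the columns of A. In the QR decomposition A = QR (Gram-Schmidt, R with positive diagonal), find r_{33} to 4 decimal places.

q_1 = c_1/‖c_1‖ = (4, -4, 3)/6.4031 = (0.6247, -0.6247, 0.4685).
r_{12} = q_1·c_2 = -2.0303.
u_2 = c_2 + 2.0303·q_1 = (3.2683, 1.7317, -2.0488).
‖u_2‖ = 4.2282, so q_2 = (0.7730, 0.4096, -0.4845).
r_{13} = q_1·c_3 = -2.6550; r_{23} = q_2·c_3 = 2.2728.
u_3 = c_3 + 2.6550·q_1 − 2.2728·q_2 = (-0.0982, -0.5894, -0.6548).
r_{33} = ‖u_3‖ = 0.8865.

r_{33} = 0.8865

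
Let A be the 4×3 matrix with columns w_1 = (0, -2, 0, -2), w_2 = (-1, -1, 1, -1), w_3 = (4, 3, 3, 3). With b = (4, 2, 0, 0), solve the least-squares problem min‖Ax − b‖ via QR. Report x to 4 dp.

q_1 = w_1/‖w_1‖ = (0, -2, 0, -2)/2.8284 = (0.0000, -0.7071, 0.0000, -0.7071).
r_{12} = q_1·w_2 = 1.4142.
u_2 = w_2 − 1.4142·q_1 = (-1.0000, 0.0000, 1.0000, 0.0000).
‖u_2‖ = 1.4142, so q_2 = (-0.7071, 0.0000, 0.7071, 0.0000).
r_{13} = q_1·w_3 = -4.2426; r_{23} = q_2·w_3 = -0.7071.
u_3 = w_3 + 4.2426·q_1 + 0.7071·q_2 = (3.5000, 0.0000, 3.5000, 0.0000).
‖u_3‖ = 4.9497, so q_3 = (0.7071, 0.0000, 0.7071, 0.0000).
Qᵀb = (-1.4142, -2.8284, 2.8284).
Back-substitute: x_3 = 2.8284/4.9497 = 0.5714.
x_2 = (-2.8284 + 0.7071·0.5714)/1.4142 = -1.7143.
x_1 = (-1.4142 − 1.4142·(-1.7143) + 4.2426·0.5714)/2.8284 = 1.2143.

x = (1.2143, -1.7143, 0.5714)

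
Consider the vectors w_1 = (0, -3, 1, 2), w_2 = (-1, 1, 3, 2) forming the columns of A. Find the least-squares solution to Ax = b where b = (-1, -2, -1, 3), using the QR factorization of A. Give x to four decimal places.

e_1 = w_1/‖w_1‖ = (0, -3, 1, 2)/3.7417 = (0.0000, -0.8018, 0.2673, 0.5345).
r_{12} = e_1·w_2 = 1.0690.
u_2 = w_2 − 1.0690·e_1 = (-1.0000, 1.8571, 2.7143, 1.4286).
‖u_2‖ = 3.7225, so e_2 = (-0.2686, 0.4989, 0.7292, 0.3838).
Qᵀb = (2.9399, -0.3070).
Back-substitute: x_2 = -0.3070/3.7225 = -0.0825.
x_1 = (2.9399 − 1.0690·(-0.0825))/3.7417 = 0.8093.

x = (0.8093, -0.0825)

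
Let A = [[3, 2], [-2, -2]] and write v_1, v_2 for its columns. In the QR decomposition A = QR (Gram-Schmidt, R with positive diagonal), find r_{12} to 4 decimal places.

r_{12} = 2.7735

v_1 = (3, -2); ‖v_1‖ = 3.6056, so q_1 = (0.8321, -0.5547).
r_{12} = q_1·v_2 = 2.7735.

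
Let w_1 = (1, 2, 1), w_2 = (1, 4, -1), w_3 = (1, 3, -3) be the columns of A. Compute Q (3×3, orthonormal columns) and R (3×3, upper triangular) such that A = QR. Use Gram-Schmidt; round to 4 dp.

w_1 = (1, 2, 1); ‖w_1‖ = 2.4495, so q_1 = (0.4082, 0.8165, 0.4082).
q_1·w_2 = 0.4082·1 + 0.8165·4 + 0.4082·(-1) = 3.2660.
u_2 = w_2 − 3.2660·q_1 = (-0.3333, 1.3333, -2.3333).
‖u_2‖ = 2.7080, so q_2 = (-0.1231, 0.4924, -0.8616).
q_1·w_3 = 0.4082·1 + 0.8165·3 + 0.4082·(-3) = 1.6330; q_2·w_3 = (-0.1231)·1 + 0.4924·3 + (-0.8616)·(-3) = 3.9389.
u_3 = w_3 − 1.6330·q_1 − 3.9389·q_2 = (0.8182, -0.2727, -0.2727).
‖u_3‖ = 0.9045, so q_3 = (0.9045, -0.3015, -0.3015).

Q = [[0.4082, -0.1231, 0.9045], [0.8165, 0.4924, -0.3015], [0.4082, -0.8616, -0.3015]], R = [[2.4495, 3.2660, 1.6330], [0.0000, 2.7080, 3.9389], [0.0000, 0.0000, 0.9045]]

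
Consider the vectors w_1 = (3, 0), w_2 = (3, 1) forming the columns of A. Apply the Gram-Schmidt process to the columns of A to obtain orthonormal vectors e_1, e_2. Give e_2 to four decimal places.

w_1 = (3, 0); ‖w_1‖ = 3.0000, so e_1 = (1.0000, 0.0000).
e_1·w_2 = 1.0000·3 + 0.0000·1 = 3.0000.
u_2 = w_2 − 3.0000·e_1 = (0.0000, 1.0000).
‖u_2‖ = 1.0000, so e_2 = (0.0000, 1.0000).

e_2 = (0.0000, 1.0000)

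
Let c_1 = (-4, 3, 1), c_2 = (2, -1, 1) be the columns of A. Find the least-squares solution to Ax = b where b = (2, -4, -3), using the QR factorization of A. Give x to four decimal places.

c_1 = (-4, 3, 1); ‖c_1‖ = 5.0990, so e_1 = (-0.7845, 0.5883, 0.1961).
e_1·c_2 = (-0.7845)·2 + 0.5883·(-1) + 0.1961·1 = -1.9612.
u_2 = c_2 + 1.9612·e_1 = (0.4615, 0.1538, 1.3846).
‖u_2‖ = 1.4676, so e_2 = (0.3145, 0.1048, 0.9435).
Qᵀb = (-4.5107, -2.6207).
Back-substitute: x_2 = -2.6207/1.4676 = -1.7857.
x_1 = (-4.5107 + 1.9612·(-1.7857))/5.0990 = -1.5714.

x = (-1.5714, -1.7857)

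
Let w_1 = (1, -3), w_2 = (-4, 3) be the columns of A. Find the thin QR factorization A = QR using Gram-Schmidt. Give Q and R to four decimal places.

w_1 = (1, -3); ‖w_1‖ = 3.1623, so e_1 = (0.3162, -0.9487).
e_1·w_2 = 0.3162·(-4) + (-0.9487)·3 = -4.1110.
u_2 = w_2 + 4.1110·e_1 = (-2.7000, -0.9000).
‖u_2‖ = 2.8460, so e_2 = (-0.9487, -0.3162).

Q = [[0.3162, -0.9487], [-0.9487, -0.3162]], R = [[3.1623, -4.1110], [0.0000, 2.8460]]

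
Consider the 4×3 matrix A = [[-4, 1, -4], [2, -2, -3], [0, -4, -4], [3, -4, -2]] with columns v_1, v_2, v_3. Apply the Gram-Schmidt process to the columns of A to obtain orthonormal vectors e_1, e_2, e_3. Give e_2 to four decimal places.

e_2 = (-0.3651, -0.1288, -0.8303, -0.4008)

e_1 = v_1/‖v_1‖ = (-4, 2, 0, 3)/5.3852 = (-0.7428, 0.3714, 0.0000, 0.5571).
r_{12} = e_1·v_2 = -3.7139.
u_2 = v_2 + 3.7139·e_1 = (-1.7586, -0.6207, -4.0000, -1.9310).
‖u_2‖ = 4.8174, so e_2 = (-0.3651, -0.1288, -0.8303, -0.4008).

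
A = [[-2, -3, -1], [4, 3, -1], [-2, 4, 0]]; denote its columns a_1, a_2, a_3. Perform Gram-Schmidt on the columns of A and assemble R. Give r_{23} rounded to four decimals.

q_1 = a_1/‖a_1‖ = (-2, 4, -2)/4.8990 = (-0.4082, 0.8165, -0.4082).
r_{12} = q_1·a_2 = 2.0412.
u_2 = a_2 − 2.0412·q_1 = (-2.1667, 1.3333, 4.8333).
‖u_2‖ = 5.4620, so q_2 = (-0.3967, 0.2441, 0.8849).
r_{23} = q_2·a_3 = 0.1526.

r_{23} = 0.1526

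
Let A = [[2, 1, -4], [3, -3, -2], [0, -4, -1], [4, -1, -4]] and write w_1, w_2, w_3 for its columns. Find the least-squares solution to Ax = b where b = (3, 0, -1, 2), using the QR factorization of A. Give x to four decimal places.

e_1 = w_1/‖w_1‖ = (2, 3, 0, 4)/5.3852 = (0.3714, 0.5571, 0.0000, 0.7428).
r_{12} = e_1·w_2 = -2.0426.
u_2 = w_2 + 2.0426·e_1 = (1.7586, -1.8621, -4.0000, 0.5172).
‖u_2‖ = 4.7778, so e_2 = (0.3681, -0.3897, -0.8372, 0.1083).
r_{13} = e_1·w_3 = -5.5709; r_{23} = e_2·w_3 = -0.2887.
u_3 = w_3 + 5.5709·e_1 + 0.2887·e_2 = (-1.8248, 0.9909, -1.2417, 0.1692).
‖u_3‖ = 2.4253, so e_3 = (-0.7524, 0.4086, -0.5120, 0.0698).
Qᵀb = (2.5997, 2.1580, -1.6057).
Back-substitute: x_3 = -1.6057/2.4253 = -0.6620.
x_2 = (2.1580 + 0.2887·(-0.6620))/4.7778 = 0.4117.
x_1 = (2.5997 + 2.0426·0.4117 + 5.5709·(-0.6620))/5.3852 = -0.0460.

x = (-0.0460, 0.4117, -0.6620)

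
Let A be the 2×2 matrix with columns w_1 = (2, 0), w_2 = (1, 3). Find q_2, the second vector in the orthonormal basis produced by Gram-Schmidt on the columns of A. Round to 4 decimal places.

q_2 = (0.0000, 1.0000)

w_1 = (2, 0); ‖w_1‖ = 2.0000, so q_1 = (1.0000, 0.0000).
q_1·w_2 = 1.0000·1 + 0.0000·3 = 1.0000.
u_2 = w_2 − 1.0000·q_1 = (0.0000, 3.0000).
‖u_2‖ = 3.0000, so q_2 = (0.0000, 1.0000).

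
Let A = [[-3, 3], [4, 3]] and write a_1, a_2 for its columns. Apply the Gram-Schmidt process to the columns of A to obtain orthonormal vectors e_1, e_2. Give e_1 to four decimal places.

e_1 = (-0.6000, 0.8000)

a_1 = (-3, 4); ‖a_1‖ = 5.0000, so e_1 = (-0.6000, 0.8000).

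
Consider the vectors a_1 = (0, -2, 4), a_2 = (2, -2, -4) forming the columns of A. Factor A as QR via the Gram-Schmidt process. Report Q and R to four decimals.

a_1 = (0, -2, 4); ‖a_1‖ = 4.4721, so e_1 = (0.0000, -0.4472, 0.8944).
e_1·a_2 = 0.0000·2 + (-0.4472)·(-2) + 0.8944·(-4) = -2.6833.
u_2 = a_2 + 2.6833·e_1 = (2.0000, -3.2000, -1.6000).
‖u_2‖ = 4.0988, so e_2 = (0.4880, -0.7807, -0.3904).

Q = [[0.0000, 0.4880], [-0.4472, -0.7807], [0.8944, -0.3904]], R = [[4.4721, -2.6833], [0.0000, 4.0988]]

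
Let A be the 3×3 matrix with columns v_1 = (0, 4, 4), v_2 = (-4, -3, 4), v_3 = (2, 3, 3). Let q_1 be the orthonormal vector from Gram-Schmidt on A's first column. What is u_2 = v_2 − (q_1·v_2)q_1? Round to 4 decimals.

u_2 = (-4.0000, -3.5000, 3.5000)

v_1 = (0, 4, 4); ‖v_1‖ = 5.6569, so q_1 = (0.0000, 0.7071, 0.7071).
q_1·v_2 = 0.0000·(-4) + 0.7071·(-3) + 0.7071·4 = 0.7071.
u_2 = v_2 − 0.7071·q_1 = (-4.0000, -3.5000, 3.5000).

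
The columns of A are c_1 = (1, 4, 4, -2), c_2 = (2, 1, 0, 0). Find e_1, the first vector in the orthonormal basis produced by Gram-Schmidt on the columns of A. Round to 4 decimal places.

e_1 = c_1/‖c_1‖ = (1, 4, 4, -2)/6.0828 = (0.1644, 0.6576, 0.6576, -0.3288).

e_1 = (0.1644, 0.6576, 0.6576, -0.3288)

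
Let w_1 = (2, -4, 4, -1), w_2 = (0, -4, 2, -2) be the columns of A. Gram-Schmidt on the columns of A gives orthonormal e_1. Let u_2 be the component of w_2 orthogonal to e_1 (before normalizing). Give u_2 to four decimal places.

w_1 = (2, -4, 4, -1); ‖w_1‖ = 6.0828, so e_1 = (0.3288, -0.6576, 0.6576, -0.1644).
e_1·w_2 = 0.3288·0 + (-0.6576)·(-4) + 0.6576·2 + (-0.1644)·(-2) = 4.2744.
u_2 = w_2 − 4.2744·e_1 = (-1.4054, -1.1892, -0.8108, -1.2973).

u_2 = (-1.4054, -1.1892, -0.8108, -1.2973)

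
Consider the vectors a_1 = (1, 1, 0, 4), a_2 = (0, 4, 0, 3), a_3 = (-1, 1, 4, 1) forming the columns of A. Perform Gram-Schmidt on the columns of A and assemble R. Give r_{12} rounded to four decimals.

r_{12} = 3.7712

a_1 = (1, 1, 0, 4); ‖a_1‖ = 4.2426, so e_1 = (0.2357, 0.2357, 0.0000, 0.9428).
r_{12} = e_1·a_2 = 3.7712.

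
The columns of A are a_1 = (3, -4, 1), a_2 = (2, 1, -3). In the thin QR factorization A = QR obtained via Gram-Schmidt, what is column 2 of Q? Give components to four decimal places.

q_2 = (0.5661, 0.2265, -0.7926)

a_1 = (3, -4, 1); ‖a_1‖ = 5.0990, so q_1 = (0.5883, -0.7845, 0.1961).
q_1·a_2 = 0.5883·2 + (-0.7845)·1 + 0.1961·(-3) = -0.1961.
u_2 = a_2 + 0.1961·q_1 = (2.1154, 0.8462, -2.9615).
‖u_2‖ = 3.7365, so q_2 = (0.5661, 0.2265, -0.7926).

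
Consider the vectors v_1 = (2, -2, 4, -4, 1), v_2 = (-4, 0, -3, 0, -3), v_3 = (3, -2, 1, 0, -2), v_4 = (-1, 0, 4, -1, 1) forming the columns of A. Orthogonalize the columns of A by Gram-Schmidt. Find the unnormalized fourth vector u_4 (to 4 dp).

e_1 = v_1/‖v_1‖ = (2, -2, 4, -4, 1)/6.4031 = (0.3123, -0.3123, 0.6247, -0.6247, 0.1562).
r_{12} = e_1·v_2 = -3.5920.
u_2 = v_2 + 3.5920·e_1 = (-2.8780, -1.1220, -0.7561, -2.2439, -2.4390).
‖u_2‖ = 4.5932, so e_2 = (-0.6266, -0.2443, -0.1646, -0.4885, -0.5310).
r_{13} = e_1·v_3 = 1.8741; r_{23} = e_2·v_3 = -0.4938.
u_3 = v_3 − 1.8741·e_1 + 0.4938·e_2 = (2.1052, -1.5353, -0.2520, 0.9295, -2.5549).
‖u_3‖ = 3.7741, so e_3 = (0.5578, -0.4068, -0.0668, 0.2463, -0.6770).
r_{14} = e_1·v_4 = 2.9673; r_{24} = e_2·v_4 = -0.0743; r_{34} = e_3·v_4 = -1.7481.
u_4 = v_4 − 2.9673·e_1 + 0.0743·e_2 + 1.7481·e_3 = (-0.9983, 0.1975, 2.0174, 1.2479, -0.6863).

u_4 = (-0.9983, 0.1975, 2.0174, 1.2479, -0.6863)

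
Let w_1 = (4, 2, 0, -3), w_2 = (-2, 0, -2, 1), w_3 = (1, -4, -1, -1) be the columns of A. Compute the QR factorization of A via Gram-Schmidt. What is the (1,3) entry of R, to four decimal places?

r_{13} = -0.1857

w_1 = (4, 2, 0, -3); ‖w_1‖ = 5.3852, so e_1 = (0.7428, 0.3714, 0.0000, -0.5571).
r_{13} = e_1·w_3 = -0.1857.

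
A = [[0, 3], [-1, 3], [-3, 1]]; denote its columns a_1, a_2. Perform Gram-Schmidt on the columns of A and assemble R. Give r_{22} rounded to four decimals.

q_1 = a_1/‖a_1‖ = (0, -1, -3)/3.1623 = (0.0000, -0.3162, -0.9487).
r_{12} = q_1·a_2 = -1.8974.
u_2 = a_2 + 1.8974·q_1 = (3.0000, 2.4000, -0.8000).
r_{22} = ‖u_2‖ = 3.9243.

r_{22} = 3.9243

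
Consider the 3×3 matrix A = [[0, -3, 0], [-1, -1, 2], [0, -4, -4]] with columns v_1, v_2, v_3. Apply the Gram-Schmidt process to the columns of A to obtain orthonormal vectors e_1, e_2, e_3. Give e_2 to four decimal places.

v_1 = (0, -1, 0); ‖v_1‖ = 1.0000, so e_1 = (0.0000, -1.0000, 0.0000).
e_1·v_2 = 0.0000·(-3) + (-1.0000)·(-1) + 0.0000·(-4) = 1.0000.
u_2 = v_2 − 1.0000·e_1 = (-3.0000, 0.0000, -4.0000).
‖u_2‖ = 5.0000, so e_2 = (-0.6000, 0.0000, -0.8000).

e_2 = (-0.6000, 0.0000, -0.8000)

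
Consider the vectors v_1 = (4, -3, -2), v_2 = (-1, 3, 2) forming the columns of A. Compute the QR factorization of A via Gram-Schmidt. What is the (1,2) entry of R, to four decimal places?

r_{12} = -3.1568

v_1 = (4, -3, -2); ‖v_1‖ = 5.3852, so e_1 = (0.7428, -0.5571, -0.3714).
r_{12} = e_1·v_2 = -3.1568.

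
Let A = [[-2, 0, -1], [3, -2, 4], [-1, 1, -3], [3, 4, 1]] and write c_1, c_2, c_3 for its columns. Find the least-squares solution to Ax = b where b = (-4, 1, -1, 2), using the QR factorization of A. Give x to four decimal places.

x = (1.4135, -0.3141, -0.6470)

c_1 = (-2, 3, -1, 3); ‖c_1‖ = 4.7958, so e_1 = (-0.4170, 0.6255, -0.2085, 0.6255).
e_1·c_2 = (-0.4170)·0 + 0.6255·(-2) + (-0.2085)·1 + 0.6255·4 = 1.0426.
u_2 = c_2 − 1.0426·e_1 = (0.4348, -2.6522, 1.2174, 3.3478).
‖u_2‖ = 4.4624, so e_2 = (0.0974, -0.5943, 0.2728, 0.7502).
e_1·c_3 = (-0.4170)·(-1) + 0.6255·4 + (-0.2085)·(-3) + 0.6255·1 = 4.1703; e_2·c_3 = 0.0974·(-1) + (-0.5943)·4 + 0.2728·(-3) + 0.7502·1 = -2.5430.
u_3 = c_3 − 4.1703·e_1 + 2.5430·e_2 = (0.9869, -0.1201, -1.4367, 0.2991).
‖u_3‖ = 1.7725, so e_3 = (0.5568, -0.0677, -0.8105, 0.1688).
Qᵀb = (3.7533, 0.2436, -1.1468).
Back-substitute: x_3 = -1.1468/1.7725 = -0.6470.
x_2 = (0.2436 + 2.5430·(-0.6470))/4.4624 = -0.3141.
x_1 = (3.7533 − 1.0426·(-0.3141) − 4.1703·(-0.6470))/4.7958 = 1.4135.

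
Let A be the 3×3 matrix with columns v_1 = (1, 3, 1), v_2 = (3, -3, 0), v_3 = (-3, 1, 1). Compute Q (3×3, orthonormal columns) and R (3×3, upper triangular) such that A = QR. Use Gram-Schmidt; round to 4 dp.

Q = [[0.3015, 0.9239, -0.2357], [0.9045, -0.3553, -0.2357], [0.3015, 0.1421, 0.9428]], R = [[3.3166, -1.8091, 0.3015], [0.0000, 3.8376, -2.9848], [0.0000, 0.0000, 1.4142]]

v_1 = (1, 3, 1); ‖v_1‖ = 3.3166, so q_1 = (0.3015, 0.9045, 0.3015).
q_1·v_2 = 0.3015·3 + 0.9045·(-3) + 0.3015·0 = -1.8091.
u_2 = v_2 + 1.8091·q_1 = (3.5455, -1.3636, 0.5455).
‖u_2‖ = 3.8376, so q_2 = (0.9239, -0.3553, 0.1421).
q_1·v_3 = 0.3015·(-3) + 0.9045·1 + 0.3015·1 = 0.3015; q_2·v_3 = 0.9239·(-3) + (-0.3553)·1 + 0.1421·1 = -2.9848.
u_3 = v_3 − 0.3015·q_1 + 2.9848·q_2 = (-0.3333, -0.3333, 1.3333).
‖u_3‖ = 1.4142, so q_3 = (-0.2357, -0.2357, 0.9428).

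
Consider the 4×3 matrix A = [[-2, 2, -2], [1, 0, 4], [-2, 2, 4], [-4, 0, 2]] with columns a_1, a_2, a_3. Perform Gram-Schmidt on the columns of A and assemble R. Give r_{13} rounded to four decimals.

a_1 = (-2, 1, -2, -4); ‖a_1‖ = 5.0000, so q_1 = (-0.4000, 0.2000, -0.4000, -0.8000).
r_{13} = q_1·a_3 = -1.6000.

r_{13} = -1.6000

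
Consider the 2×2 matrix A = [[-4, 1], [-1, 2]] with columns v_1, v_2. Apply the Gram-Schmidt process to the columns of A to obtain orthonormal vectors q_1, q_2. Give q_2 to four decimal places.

q_1 = v_1/‖v_1‖ = (-4, -1)/4.1231 = (-0.9701, -0.2425).
r_{12} = q_1·v_2 = -1.4552.
u_2 = v_2 + 1.4552·q_1 = (-0.4118, 1.6471).
‖u_2‖ = 1.6977, so q_2 = (-0.2425, 0.9701).

q_2 = (-0.2425, 0.9701)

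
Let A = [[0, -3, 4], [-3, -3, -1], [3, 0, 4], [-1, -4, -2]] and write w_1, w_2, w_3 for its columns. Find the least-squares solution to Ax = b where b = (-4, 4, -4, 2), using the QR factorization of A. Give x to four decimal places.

w_1 = (0, -3, 3, -1); ‖w_1‖ = 4.3589, so e_1 = (0.0000, -0.6882, 0.6882, -0.2294).
e_1·w_2 = 0.0000·(-3) + (-0.6882)·(-3) + 0.6882·0 + (-0.2294)·(-4) = 2.9824.
u_2 = w_2 − 2.9824·e_1 = (-3.0000, -0.9474, -2.0526, -3.3158).
‖u_2‖ = 5.0105, so e_2 = (-0.5987, -0.1891, -0.4097, -0.6618).
e_1·w_3 = 0.0000·4 + (-0.6882)·(-1) + 0.6882·4 + (-0.2294)·(-2) = 3.9001; e_2·w_3 = (-0.5987)·4 + (-0.1891)·(-1) + (-0.4097)·4 + (-0.6618)·(-2) = -2.5210.
u_3 = w_3 − 3.9001·e_1 + 2.5210·e_2 = (2.4906, 1.2075, 0.2830, -2.7736).
‖u_3‖ = 3.9286, so e_3 = (0.6340, 0.3074, 0.0720, -0.7060).
Qᵀb = (-5.9648, 1.9538, -3.0065).
Back-substitute: x_3 = -3.0065/3.9286 = -0.7653.
x_2 = (1.9538 + 2.5210·(-0.7653))/5.0105 = 0.0049.
x_1 = (-5.9648 − 2.9824·0.0049 − 3.9001·(-0.7653))/4.3589 = -0.6870.

x = (-0.6870, 0.0049, -0.7653)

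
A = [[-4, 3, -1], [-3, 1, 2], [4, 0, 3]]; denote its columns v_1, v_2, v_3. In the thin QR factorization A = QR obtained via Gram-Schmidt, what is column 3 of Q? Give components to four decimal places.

v_1 = (-4, -3, 4); ‖v_1‖ = 6.4031, so q_1 = (-0.6247, -0.4685, 0.6247).
q_1·v_2 = (-0.6247)·3 + (-0.4685)·1 + 0.6247·0 = -2.3426.
u_2 = v_2 + 2.3426·q_1 = (1.5366, -0.0976, 1.4634).
‖u_2‖ = 2.1242, so q_2 = (0.7234, -0.0459, 0.6889).
q_1·v_3 = (-0.6247)·(-1) + (-0.4685)·2 + 0.6247·3 = 1.5617; q_2·v_3 = 0.7234·(-1) + (-0.0459)·2 + 0.6889·3 = 1.2516.
u_3 = v_3 − 1.5617·q_1 − 1.2516·q_2 = (-0.9297, 2.7892, 1.1622).
‖u_3‖ = 3.1614, so q_3 = (-0.2941, 0.8823, 0.3676).

q_3 = (-0.2941, 0.8823, 0.3676)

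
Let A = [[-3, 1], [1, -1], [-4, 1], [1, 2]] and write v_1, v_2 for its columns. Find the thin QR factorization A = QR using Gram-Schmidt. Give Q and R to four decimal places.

Q = [[-0.5774, 0.1400], [0.1925, -0.3267], [-0.7698, 0.0467], [0.1925, 0.9335]], R = [[5.1962, -1.1547], [0.0000, 2.3805]]

v_1 = (-3, 1, -4, 1); ‖v_1‖ = 5.1962, so e_1 = (-0.5774, 0.1925, -0.7698, 0.1925).
e_1·v_2 = (-0.5774)·1 + 0.1925·(-1) + (-0.7698)·1 + 0.1925·2 = -1.1547.
u_2 = v_2 + 1.1547·e_1 = (0.3333, -0.7778, 0.1111, 2.2222).
‖u_2‖ = 2.3805, so e_2 = (0.1400, -0.3267, 0.0467, 0.9335).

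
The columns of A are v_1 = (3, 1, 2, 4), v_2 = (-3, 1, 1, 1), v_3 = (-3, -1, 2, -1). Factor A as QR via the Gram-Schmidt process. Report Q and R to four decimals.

Q = [[0.5477, -0.8128, -0.0140], [0.1826, 0.3096, -0.5871], [0.3651, 0.3290, 0.7758], [0.7303, 0.3677, -0.2307]], R = [[5.4772, -0.3651, -1.8257], [0.0000, 3.4448, 2.4191], [0.0000, 0.0000, 2.4113]]

v_1 = (3, 1, 2, 4); ‖v_1‖ = 5.4772, so e_1 = (0.5477, 0.1826, 0.3651, 0.7303).
e_1·v_2 = 0.5477·(-3) + 0.1826·1 + 0.3651·1 + 0.7303·1 = -0.3651.
u_2 = v_2 + 0.3651·e_1 = (-2.8000, 1.0667, 1.1333, 1.2667).
‖u_2‖ = 3.4448, so e_2 = (-0.8128, 0.3096, 0.3290, 0.3677).
e_1·v_3 = 0.5477·(-3) + 0.1826·(-1) + 0.3651·2 + 0.7303·(-1) = -1.8257; e_2·v_3 = (-0.8128)·(-3) + 0.3096·(-1) + 0.3290·2 + 0.3677·(-1) = 2.4191.
u_3 = v_3 + 1.8257·e_1 − 2.4191·e_2 = (-0.0337, -1.4157, 1.8708, -0.5562).
‖u_3‖ = 2.4113, so e_3 = (-0.0140, -0.5871, 0.7758, -0.2307).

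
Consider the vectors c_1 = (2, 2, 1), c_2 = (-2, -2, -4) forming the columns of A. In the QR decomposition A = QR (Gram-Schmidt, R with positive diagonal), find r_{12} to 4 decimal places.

r_{12} = -4.0000

c_1 = (2, 2, 1); ‖c_1‖ = 3.0000, so e_1 = (0.6667, 0.6667, 0.3333).
r_{12} = e_1·c_2 = -4.0000.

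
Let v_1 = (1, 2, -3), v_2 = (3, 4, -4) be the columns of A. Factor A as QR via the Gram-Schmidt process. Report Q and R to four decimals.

Q = [[0.2673, 0.7570], [0.5345, 0.3984], [-0.8018, 0.5179]], R = [[3.7417, 6.1470], [0.0000, 1.7928]]

v_1 = (1, 2, -3); ‖v_1‖ = 3.7417, so e_1 = (0.2673, 0.5345, -0.8018).
e_1·v_2 = 0.2673·3 + 0.5345·4 + (-0.8018)·(-4) = 6.1470.
u_2 = v_2 − 6.1470·e_1 = (1.3571, 0.7143, 0.9286).
‖u_2‖ = 1.7928, so e_2 = (0.7570, 0.3984, 0.5179).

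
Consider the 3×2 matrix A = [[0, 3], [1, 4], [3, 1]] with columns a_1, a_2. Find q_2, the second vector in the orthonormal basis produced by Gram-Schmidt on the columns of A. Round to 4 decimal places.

a_1 = (0, 1, 3); ‖a_1‖ = 3.1623, so q_1 = (0.0000, 0.3162, 0.9487).
q_1·a_2 = 0.0000·3 + 0.3162·4 + 0.9487·1 = 2.2136.
u_2 = a_2 − 2.2136·q_1 = (3.0000, 3.3000, -1.1000).
‖u_2‖ = 4.5935, so q_2 = (0.6531, 0.7184, -0.2395).

q_2 = (0.6531, 0.7184, -0.2395)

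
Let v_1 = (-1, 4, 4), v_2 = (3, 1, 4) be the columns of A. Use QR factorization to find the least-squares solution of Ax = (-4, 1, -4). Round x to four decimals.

x = (0.4411, -1.3269)

v_1 = (-1, 4, 4); ‖v_1‖ = 5.7446, so e_1 = (-0.1741, 0.6963, 0.6963).
e_1·v_2 = (-0.1741)·3 + 0.6963·1 + 0.6963·4 = 2.9593.
u_2 = v_2 − 2.9593·e_1 = (3.5152, -1.0606, 1.9394).
‖u_2‖ = 4.1524, so e_2 = (0.8465, -0.2554, 0.4671).
Qᵀb = (-1.3926, -5.5098).
Back-substitute: x_2 = -5.5098/4.1524 = -1.3269.
x_1 = (-1.3926 − 2.9593·(-1.3269))/5.7446 = 0.4411.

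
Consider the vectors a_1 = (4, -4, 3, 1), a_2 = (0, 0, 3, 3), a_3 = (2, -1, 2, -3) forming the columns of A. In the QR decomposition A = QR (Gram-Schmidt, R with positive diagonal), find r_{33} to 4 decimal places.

r_{33} = 3.0000

e_1 = a_1/‖a_1‖ = (4, -4, 3, 1)/6.4807 = (0.6172, -0.6172, 0.4629, 0.1543).
r_{12} = e_1·a_2 = 1.8516.
u_2 = a_2 − 1.8516·e_1 = (-1.1429, 1.1429, 2.1429, 2.7143).
‖u_2‖ = 3.8173, so e_2 = (-0.2994, 0.2994, 0.5614, 0.7111).
r_{13} = e_1·a_3 = 2.3146; r_{23} = e_2·a_3 = -1.9086.
u_3 = a_3 − 2.3146·e_1 + 1.9086·e_2 = (0.0000, 1.0000, 2.0000, -2.0000).
r_{33} = ‖u_3‖ = 3.0000.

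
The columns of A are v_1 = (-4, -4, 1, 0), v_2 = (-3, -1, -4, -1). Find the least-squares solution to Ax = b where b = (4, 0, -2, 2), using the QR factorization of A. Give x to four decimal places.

v_1 = (-4, -4, 1, 0); ‖v_1‖ = 5.7446, so q_1 = (-0.6963, -0.6963, 0.1741, 0.0000).
q_1·v_2 = (-0.6963)·(-3) + (-0.6963)·(-1) + 0.1741·(-4) + 0.0000·(-1) = 2.0889.
u_2 = v_2 − 2.0889·q_1 = (-1.5455, 0.4545, -4.3636, -1.0000).
‖u_2‖ = 4.7578, so q_2 = (-0.3248, 0.0955, -0.9172, -0.2102).
Qᵀb = (-3.1334, 0.1146).
Back-substitute: x_2 = 0.1146/4.7578 = 0.0241.
x_1 = (-3.1334 − 2.0889·0.0241)/5.7446 = -0.5542.

x = (-0.5542, 0.0241)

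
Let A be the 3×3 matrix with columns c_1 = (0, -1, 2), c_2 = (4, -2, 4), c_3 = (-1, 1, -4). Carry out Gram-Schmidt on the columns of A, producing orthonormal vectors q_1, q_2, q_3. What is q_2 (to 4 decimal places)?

q_2 = (1.0000, 0.0000, 0.0000)

c_1 = (0, -1, 2); ‖c_1‖ = 2.2361, so q_1 = (0.0000, -0.4472, 0.8944).
q_1·c_2 = 0.0000·4 + (-0.4472)·(-2) + 0.8944·4 = 4.4721.
u_2 = c_2 − 4.4721·q_1 = (4.0000, 0.0000, 0.0000).
‖u_2‖ = 4.0000, so q_2 = (1.0000, 0.0000, 0.0000).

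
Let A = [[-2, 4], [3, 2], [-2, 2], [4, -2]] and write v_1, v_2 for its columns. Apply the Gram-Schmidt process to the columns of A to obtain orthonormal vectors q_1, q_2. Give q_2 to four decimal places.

q_2 = (0.6710, 0.6968, 0.2452, -0.0645)

v_1 = (-2, 3, -2, 4); ‖v_1‖ = 5.7446, so q_1 = (-0.3482, 0.5222, -0.3482, 0.6963).
q_1·v_2 = (-0.3482)·4 + 0.5222·2 + (-0.3482)·2 + 0.6963·(-2) = -2.4371.
u_2 = v_2 + 2.4371·q_1 = (3.1515, 3.2727, 1.1515, -0.3030).
‖u_2‖ = 4.6969, so q_2 = (0.6710, 0.6968, 0.2452, -0.0645).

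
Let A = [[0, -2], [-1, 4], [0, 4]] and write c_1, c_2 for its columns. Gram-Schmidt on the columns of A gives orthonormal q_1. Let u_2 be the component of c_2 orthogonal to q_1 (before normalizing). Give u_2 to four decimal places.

c_1 = (0, -1, 0); ‖c_1‖ = 1.0000, so q_1 = (0.0000, -1.0000, 0.0000).
q_1·c_2 = 0.0000·(-2) + (-1.0000)·4 + 0.0000·4 = -4.0000.
u_2 = c_2 + 4.0000·q_1 = (-2.0000, 0.0000, 4.0000).

u_2 = (-2.0000, 0.0000, 4.0000)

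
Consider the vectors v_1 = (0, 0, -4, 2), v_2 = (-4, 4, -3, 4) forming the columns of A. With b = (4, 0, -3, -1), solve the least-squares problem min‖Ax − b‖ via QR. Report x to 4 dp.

x = (1.0676, -0.5676)

e_1 = v_1/‖v_1‖ = (0, 0, -4, 2)/4.4721 = (0.0000, 0.0000, -0.8944, 0.4472).
r_{12} = e_1·v_2 = 4.4721.
u_2 = v_2 − 4.4721·e_1 = (-4.0000, 4.0000, 1.0000, 2.0000).
‖u_2‖ = 6.0828, so e_2 = (-0.6576, 0.6576, 0.1644, 0.3288).
Qᵀb = (2.2361, -3.4524).
Back-substitute: x_2 = -3.4524/6.0828 = -0.5676.
x_1 = (2.2361 − 4.4721·(-0.5676))/4.4721 = 1.0676.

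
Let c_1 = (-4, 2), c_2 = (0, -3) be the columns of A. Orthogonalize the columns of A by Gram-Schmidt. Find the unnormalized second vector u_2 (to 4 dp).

e_1 = c_1/‖c_1‖ = (-4, 2)/4.4721 = (-0.8944, 0.4472).
r_{12} = e_1·c_2 = -1.3416.
u_2 = c_2 + 1.3416·e_1 = (-1.2000, -2.4000).

u_2 = (-1.2000, -2.4000)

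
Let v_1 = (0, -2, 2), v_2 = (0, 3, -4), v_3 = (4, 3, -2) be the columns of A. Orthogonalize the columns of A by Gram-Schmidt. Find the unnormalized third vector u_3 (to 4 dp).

u_3 = (4.0000, 0.0000, 0.0000)

v_1 = (0, -2, 2); ‖v_1‖ = 2.8284, so e_1 = (0.0000, -0.7071, 0.7071).
e_1·v_2 = 0.0000·0 + (-0.7071)·3 + 0.7071·(-4) = -4.9497.
u_2 = v_2 + 4.9497·e_1 = (0.0000, -0.5000, -0.5000).
‖u_2‖ = 0.7071, so e_2 = (0.0000, -0.7071, -0.7071).
e_1·v_3 = 0.0000·4 + (-0.7071)·3 + 0.7071·(-2) = -3.5355; e_2·v_3 = 0.0000·4 + (-0.7071)·3 + (-0.7071)·(-2) = -0.7071.
u_3 = v_3 + 3.5355·e_1 + 0.7071·e_2 = (4.0000, 0.0000, 0.0000).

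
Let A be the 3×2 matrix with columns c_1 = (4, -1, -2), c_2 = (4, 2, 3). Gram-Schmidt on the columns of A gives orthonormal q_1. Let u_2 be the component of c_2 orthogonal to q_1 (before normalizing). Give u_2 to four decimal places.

c_1 = (4, -1, -2); ‖c_1‖ = 4.5826, so q_1 = (0.8729, -0.2182, -0.4364).
q_1·c_2 = 0.8729·4 + (-0.2182)·2 + (-0.4364)·3 = 1.7457.
u_2 = c_2 − 1.7457·q_1 = (2.4762, 2.3810, 3.7619).

u_2 = (2.4762, 2.3810, 3.7619)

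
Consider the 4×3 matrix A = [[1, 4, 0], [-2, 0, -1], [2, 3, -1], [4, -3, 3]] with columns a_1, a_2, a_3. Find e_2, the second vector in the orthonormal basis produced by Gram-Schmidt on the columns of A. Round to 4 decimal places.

e_2 = (0.7014, -0.0275, 0.5432, -0.4607)

e_1 = a_1/‖a_1‖ = (1, -2, 2, 4)/5.0000 = (0.2000, -0.4000, 0.4000, 0.8000).
r_{12} = e_1·a_2 = -0.4000.
u_2 = a_2 + 0.4000·e_1 = (4.0800, -0.1600, 3.1600, -2.6800).
‖u_2‖ = 5.8172, so e_2 = (0.7014, -0.0275, 0.5432, -0.4607).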